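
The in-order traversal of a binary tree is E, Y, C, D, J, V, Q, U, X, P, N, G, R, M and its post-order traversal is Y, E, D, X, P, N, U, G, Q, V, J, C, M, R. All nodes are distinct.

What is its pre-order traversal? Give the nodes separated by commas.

The last element of post-order is the root; it splits in-order into left and right subtrees.
Root R: left subtree has 12 nodes {E, Y, C, D, J, V, Q, U, X, P, N, G}, right has 1 {M}.
  Root C: left subtree has 2 nodes {E, Y}, right has 9 {D, J, V, Q, U, X, P, N, G}.
    Root E: left subtree has 0 nodes { }, right has 1 {Y}.
    Root J: left subtree has 1 node {D}, right has 7 {V, Q, U, X, P, N, G}.
      Root V: left subtree has 0 nodes { }, right has 6 {Q, U, X, P, N, G}.
        Root Q: left subtree has 0 nodes { }, right has 5 {U, X, P, N, G}.
          Root G: left subtree has 4 nodes {U, X, P, N}, right has 0 { }.
            Root U: left subtree has 0 nodes { }, right has 3 {X, P, N}.
              Root N: left subtree has 2 nodes {X, P}, right has 0 { }.
                Root P: left subtree has 1 node {X}, right has 0 { }.

R, C, E, Y, J, D, V, Q, G, U, N, P, X, M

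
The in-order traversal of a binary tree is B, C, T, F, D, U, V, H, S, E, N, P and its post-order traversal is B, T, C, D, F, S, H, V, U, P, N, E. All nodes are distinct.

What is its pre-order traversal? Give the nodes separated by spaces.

E U F C B T D V H S N P

The last element of post-order is the root; it splits in-order into left and right subtrees.
Root E: left subtree has 9 nodes {B, C, T, F, D, U, V, H, S}, right has 2 {N, P}.
  Root U: left subtree has 5 nodes {B, C, T, F, D}, right has 3 {V, H, S}.
    Root F: left subtree has 3 nodes {B, C, T}, right has 1 {D}.
      Root C: left subtree has 1 node {B}, right has 1 {T}.
    Root V: left subtree has 0 nodes { }, right has 2 {H, S}.
      Root H: left subtree has 0 nodes { }, right has 1 {S}.
  Root N: left subtree has 0 nodes { }, right has 1 {P}.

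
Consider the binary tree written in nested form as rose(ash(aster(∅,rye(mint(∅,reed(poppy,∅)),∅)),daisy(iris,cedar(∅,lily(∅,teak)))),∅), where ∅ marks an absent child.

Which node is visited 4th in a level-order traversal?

Level-order visits nodes level by level from the root, left to right within each level.
Level 0: rose
Level 1: ash
Level 2: aster, daisy
Level 3: rye, iris, cedar
Level 4: mint, lily
Level 5: reed, teak
Level 6: poppy
Full level-order sequence: rose, ash, aster, daisy, rye, iris, cedar, mint, lily, reed, teak, poppy.

daisy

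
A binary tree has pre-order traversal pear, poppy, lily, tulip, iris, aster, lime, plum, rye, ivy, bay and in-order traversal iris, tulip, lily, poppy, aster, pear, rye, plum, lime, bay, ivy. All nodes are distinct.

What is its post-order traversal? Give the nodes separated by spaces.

iris tulip lily aster poppy rye plum bay ivy lime pear

The first element of pre-order is the root; it splits in-order into left and right subtrees.
Root pear: left subtree has 5 nodes {iris, tulip, lily, poppy, aster}, right has 5 {rye, plum, lime, bay, ivy}.
  Root poppy: left subtree has 3 nodes {iris, tulip, lily}, right has 1 {aster}.
    Root lily: left subtree has 2 nodes {iris, tulip}, right has 0 { }.
      Root tulip: left subtree has 1 node {iris}, right has 0 { }.
  Root lime: left subtree has 2 nodes {rye, plum}, right has 2 {bay, ivy}.
    Root plum: left subtree has 1 node {rye}, right has 0 { }.
    Root ivy: left subtree has 1 node {bay}, right has 0 { }.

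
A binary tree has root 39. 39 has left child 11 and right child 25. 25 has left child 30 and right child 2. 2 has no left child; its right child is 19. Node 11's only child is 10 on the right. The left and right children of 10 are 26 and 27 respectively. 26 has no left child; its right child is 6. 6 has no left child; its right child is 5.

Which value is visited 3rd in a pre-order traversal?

10

Pre-order visits the node, then its left subtree, then its right subtree.
Visit 39.
At 39: go left to 11.
  Visit 11.
  At 11: no left child.
  At 11: go right to 10.
    Visit 10.
    At 10: go left to 26.
      Visit 26.
      At 26: no left child.
      At 26: go right to 6.
        Visit 6.
        At 6: no left child.
        At 6: go right to 5.
          5 is a leaf — visit 5.
    At 10: go right to 27.
      27 is a leaf — visit 27.
At 39: go right to 25.
  Visit 25.
  At 25: go left to 30.
    30 is a leaf — visit 30.
  At 25: go right to 2.
    Visit 2.
    At 2: no left child.
    At 2: go right to 19.
      19 is a leaf — visit 19.
Full pre-order sequence: 39, 11, 10, 26, 6, 5, 27, 25, 30, 2, 19.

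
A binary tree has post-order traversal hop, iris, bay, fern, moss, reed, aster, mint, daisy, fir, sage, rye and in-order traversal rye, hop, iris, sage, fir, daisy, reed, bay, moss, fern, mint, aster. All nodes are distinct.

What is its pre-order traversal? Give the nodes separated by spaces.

The last element of post-order is the root; it splits in-order into left and right subtrees.
Root rye: left subtree has 0 nodes { }, right has 11 {hop, iris, sage, fir, daisy, reed, bay, moss, fern, mint, aster}.
  Root sage: left subtree has 2 nodes {hop, iris}, right has 8 {fir, daisy, reed, bay, moss, fern, mint, aster}.
    Root iris: left subtree has 1 node {hop}, right has 0 { }.
    Root fir: left subtree has 0 nodes { }, right has 7 {daisy, reed, bay, moss, fern, mint, aster}.
      Root daisy: left subtree has 0 nodes { }, right has 6 {reed, bay, moss, fern, mint, aster}.
        Root mint: left subtree has 4 nodes {reed, bay, moss, fern}, right has 1 {aster}.
          Root reed: left subtree has 0 nodes { }, right has 3 {bay, moss, fern}.
            Root moss: left subtree has 1 node {bay}, right has 1 {fern}.

rye sage iris hop fir daisy mint reed moss bay fern aster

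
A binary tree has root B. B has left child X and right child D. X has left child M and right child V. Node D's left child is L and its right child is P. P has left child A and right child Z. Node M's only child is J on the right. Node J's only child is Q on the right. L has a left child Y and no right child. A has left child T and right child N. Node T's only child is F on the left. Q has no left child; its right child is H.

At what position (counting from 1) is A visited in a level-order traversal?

Level-order visits nodes level by level from the root, left to right within each level.
Level 0: B
Level 1: X, D
Level 2: M, V, L, P
Level 3: J, Y, A, Z
Level 4: Q, T, N
Level 5: H, F
Full level-order sequence: B, X, D, M, V, L, P, J, Y, A, Z, Q, T, N, H, F.

10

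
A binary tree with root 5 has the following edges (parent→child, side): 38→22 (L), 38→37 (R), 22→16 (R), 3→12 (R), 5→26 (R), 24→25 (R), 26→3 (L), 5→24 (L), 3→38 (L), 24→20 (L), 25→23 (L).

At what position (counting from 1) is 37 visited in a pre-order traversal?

11

Pre-order visits the node, then its left subtree, then its right subtree.
Visit 5.
At 5: go left to 24.
  Visit 24.
  At 24: go left to 20.
    20 is a leaf — visit 20.
  At 24: go right to 25.
    Visit 25.
    At 25: go left to 23.
      23 is a leaf — visit 23.
    At 25: no right child.
At 5: go right to 26.
  Visit 26.
  At 26: go left to 3.
    Visit 3.
    At 3: go left to 38.
      Visit 38.
      At 38: go left to 22.
        Visit 22.
        At 22: no left child.
        At 22: go right to 16.
          16 is a leaf — visit 16.
      At 38: go right to 37.
        37 is a leaf — visit 37.
    At 3: go right to 12.
      12 is a leaf — visit 12.
  At 26: no right child.
Full pre-order sequence: 5, 24, 20, 25, 23, 26, 3, 38, 22, 16, 37, 12.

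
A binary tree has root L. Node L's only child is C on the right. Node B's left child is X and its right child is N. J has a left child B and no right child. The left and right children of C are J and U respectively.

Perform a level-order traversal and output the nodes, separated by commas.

Level-order visits nodes level by level from the root, left to right within each level.
Level 0: L
Level 1: C
Level 2: J, U
Level 3: B
Level 4: X, N

L, C, J, U, B, X, N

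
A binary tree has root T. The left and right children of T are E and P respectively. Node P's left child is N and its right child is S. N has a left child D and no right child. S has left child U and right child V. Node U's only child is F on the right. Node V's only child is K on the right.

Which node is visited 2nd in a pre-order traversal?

Pre-order visits the node, then its left subtree, then its right subtree.
Visit T.
At T: go left to E.
  E is a leaf — visit E.
At T: go right to P.
  Visit P.
  At P: go left to N.
    Visit N.
    At N: go left to D.
      D is a leaf — visit D.
    At N: no right child.
  At P: go right to S.
    Visit S.
    At S: go left to U.
      Visit U.
      At U: no left child.
      At U: go right to F.
        F is a leaf — visit F.
    At S: go right to V.
      Visit V.
      At V: no left child.
      At V: go right to K.
        K is a leaf — visit K.
Full pre-order sequence: T, E, P, N, D, S, U, F, V, K.

E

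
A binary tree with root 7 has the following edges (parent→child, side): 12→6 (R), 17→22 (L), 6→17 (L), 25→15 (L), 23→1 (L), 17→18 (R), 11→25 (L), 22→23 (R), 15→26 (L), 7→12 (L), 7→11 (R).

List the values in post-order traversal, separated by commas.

1, 23, 22, 18, 17, 6, 12, 26, 15, 25, 11, 7

Post-order visits the left subtree, then the right subtree, then the node.
At 7: go left to 12.
  At 12: no left child.
  At 12: go right to 6.
    At 6: go left to 17.
      At 17: go left to 22.
        At 22: no left child.
        At 22: go right to 23.
          At 23: go left to 1.
            1 is a leaf — visit 1.
          At 23: no right child.
          Visit 23.
        Visit 22.
      At 17: go right to 18.
        18 is a leaf — visit 18.
      Visit 17.
    At 6: no right child.
    Visit 6.
  Visit 12.
At 7: go right to 11.
  At 11: go left to 25.
    At 25: go left to 15.
      At 15: go left to 26.
        26 is a leaf — visit 26.
      At 15: no right child.
      Visit 15.
    At 25: no right child.
    Visit 25.
  At 11: no right child.
  Visit 11.
Visit 7.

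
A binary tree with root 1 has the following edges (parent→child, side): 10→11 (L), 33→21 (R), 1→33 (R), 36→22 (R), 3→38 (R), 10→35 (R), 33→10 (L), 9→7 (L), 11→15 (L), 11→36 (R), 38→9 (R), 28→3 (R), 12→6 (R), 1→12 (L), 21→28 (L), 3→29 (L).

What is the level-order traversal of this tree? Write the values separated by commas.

Level-order visits nodes level by level from the root, left to right within each level.
Level 0: 1
Level 1: 12, 33
Level 2: 6, 10, 21
Level 3: 11, 35, 28
Level 4: 15, 36, 3
Level 5: 22, 29, 38
Level 6: 9
Level 7: 7

1, 12, 33, 6, 10, 21, 11, 35, 28, 15, 36, 3, 22, 29, 38, 9, 7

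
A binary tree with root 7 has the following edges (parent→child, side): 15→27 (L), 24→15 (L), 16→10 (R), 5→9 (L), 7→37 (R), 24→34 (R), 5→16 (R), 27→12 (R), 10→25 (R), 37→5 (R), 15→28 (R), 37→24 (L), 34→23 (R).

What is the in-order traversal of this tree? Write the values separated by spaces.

In-order visits the left subtree, then the node, then the right subtree.
At 7: no left child.
Visit 7.
At 7: go right to 37.
  At 37: go left to 24.
    At 24: go left to 15.
      At 15: go left to 27.
        At 27: no left child.
        Visit 27.
        At 27: go right to 12.
          12 is a leaf — visit 12.
      Visit 15.
      At 15: go right to 28.
        28 is a leaf — visit 28.
    Visit 24.
    At 24: go right to 34.
      At 34: no left child.
      Visit 34.
      At 34: go right to 23.
        23 is a leaf — visit 23.
  Visit 37.
  At 37: go right to 5.
    At 5: go left to 9.
      9 is a leaf — visit 9.
    Visit 5.
    At 5: go right to 16.
      At 16: no left child.
      Visit 16.
      At 16: go right to 10.
        At 10: no left child.
        Visit 10.
        At 10: go right to 25.
          25 is a leaf — visit 25.

7 27 12 15 28 24 34 23 37 9 5 16 10 25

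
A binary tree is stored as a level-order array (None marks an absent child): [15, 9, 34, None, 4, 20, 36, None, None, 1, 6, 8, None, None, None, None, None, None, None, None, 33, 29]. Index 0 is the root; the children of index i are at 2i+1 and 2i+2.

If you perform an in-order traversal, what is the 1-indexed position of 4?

4

In-order visits the left subtree, then the node, then the right subtree.
At 15: go left to 9.
  At 9: no left child.
  Visit 9.
  At 9: go right to 4.
    At 4: go left to 1.
      At 1: no left child.
      Visit 1.
      At 1: go right to 33.
        33 is a leaf — visit 33.
    Visit 4.
    At 4: go right to 6.
      At 6: go left to 29.
        29 is a leaf — visit 29.
      Visit 6.
      At 6: no right child.
Visit 15.
At 15: go right to 34.
  At 34: go left to 20.
    At 20: go left to 8.
      8 is a leaf — visit 8.
    Visit 20.
    At 20: no right child.
  Visit 34.
  At 34: go right to 36.
    36 is a leaf — visit 36.
Full in-order sequence: 9, 1, 33, 4, 29, 6, 15, 8, 20, 34, 36.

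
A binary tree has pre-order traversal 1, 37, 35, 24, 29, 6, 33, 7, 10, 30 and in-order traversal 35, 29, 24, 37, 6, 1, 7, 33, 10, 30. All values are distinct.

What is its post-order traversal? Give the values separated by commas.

The first element of pre-order is the root; it splits in-order into left and right subtrees.
Root 1: left subtree has 5 nodes {35, 29, 24, 37, 6}, right has 4 {7, 33, 10, 30}.
  Root 37: left subtree has 3 nodes {35, 29, 24}, right has 1 {6}.
    Root 35: left subtree has 0 nodes { }, right has 2 {29, 24}.
      Root 24: left subtree has 1 node {29}, right has 0 { }.
  Root 33: left subtree has 1 node {7}, right has 2 {10, 30}.
    Root 10: left subtree has 0 nodes { }, right has 1 {30}.

29, 24, 35, 6, 37, 7, 30, 10, 33, 1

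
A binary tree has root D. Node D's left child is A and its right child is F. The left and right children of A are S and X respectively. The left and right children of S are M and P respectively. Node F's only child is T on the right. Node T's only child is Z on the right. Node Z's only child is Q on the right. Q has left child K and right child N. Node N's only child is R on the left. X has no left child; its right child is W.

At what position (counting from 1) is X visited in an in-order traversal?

In-order visits the left subtree, then the node, then the right subtree.
At D: go left to A.
  At A: go left to S.
    At S: go left to M.
      M is a leaf — visit M.
    Visit S.
    At S: go right to P.
      P is a leaf — visit P.
  Visit A.
  At A: go right to X.
    At X: no left child.
    Visit X.
    At X: go right to W.
      W is a leaf — visit W.
Visit D.
At D: go right to F.
  At F: no left child.
  Visit F.
  At F: go right to T.
    At T: no left child.
    Visit T.
    At T: go right to Z.
      At Z: no left child.
      Visit Z.
      At Z: go right to Q.
        At Q: go left to K.
          K is a leaf — visit K.
        Visit Q.
        At Q: go right to N.
          At N: go left to R.
            R is a leaf — visit R.
          Visit N.
          At N: no right child.
Full in-order sequence: M, S, P, A, X, W, D, F, T, Z, K, Q, R, N.

5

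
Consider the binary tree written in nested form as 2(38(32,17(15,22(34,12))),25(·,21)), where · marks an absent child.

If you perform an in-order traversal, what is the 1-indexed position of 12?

7

In-order visits the left subtree, then the node, then the right subtree.
At 2: go left to 38.
  At 38: go left to 32.
    32 is a leaf — visit 32.
  Visit 38.
  At 38: go right to 17.
    At 17: go left to 15.
      15 is a leaf — visit 15.
    Visit 17.
    At 17: go right to 22.
      At 22: go left to 34.
        34 is a leaf — visit 34.
      Visit 22.
      At 22: go right to 12.
        12 is a leaf — visit 12.
Visit 2.
At 2: go right to 25.
  At 25: no left child.
  Visit 25.
  At 25: go right to 21.
    21 is a leaf — visit 21.
Full in-order sequence: 32, 38, 15, 17, 34, 22, 12, 2, 25, 21.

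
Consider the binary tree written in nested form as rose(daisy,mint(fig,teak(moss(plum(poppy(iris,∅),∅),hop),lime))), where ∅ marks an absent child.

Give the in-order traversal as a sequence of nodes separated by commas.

In-order visits the left subtree, then the node, then the right subtree.
At rose: go left to daisy.
  daisy is a leaf — visit daisy.
Visit rose.
At rose: go right to mint.
  At mint: go left to fig.
    fig is a leaf — visit fig.
  Visit mint.
  At mint: go right to teak.
    At teak: go left to moss.
      At moss: go left to plum.
        At plum: go left to poppy.
          At poppy: go left to iris.
            iris is a leaf — visit iris.
          Visit poppy.
          At poppy: no right child.
        Visit plum.
        At plum: no right child.
      Visit moss.
      At moss: go right to hop.
        hop is a leaf — visit hop.
    Visit teak.
    At teak: go right to lime.
      lime is a leaf — visit lime.

daisy, rose, fig, mint, iris, poppy, plum, moss, hop, teak, lime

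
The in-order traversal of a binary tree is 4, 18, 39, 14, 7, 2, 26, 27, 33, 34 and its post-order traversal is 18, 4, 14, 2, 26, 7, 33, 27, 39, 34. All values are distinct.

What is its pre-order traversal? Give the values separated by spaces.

34 39 4 18 27 7 14 26 2 33

The last element of post-order is the root; it splits in-order into left and right subtrees.
Root 34: left subtree has 9 nodes {4, 18, 39, 14, 7, 2, 26, 27, 33}, right has 0 { }.
  Root 39: left subtree has 2 nodes {4, 18}, right has 6 {14, 7, 2, 26, 27, 33}.
    Root 4: left subtree has 0 nodes { }, right has 1 {18}.
    Root 27: left subtree has 4 nodes {14, 7, 2, 26}, right has 1 {33}.
      Root 7: left subtree has 1 node {14}, right has 2 {2, 26}.
        Root 26: left subtree has 1 node {2}, right has 0 { }.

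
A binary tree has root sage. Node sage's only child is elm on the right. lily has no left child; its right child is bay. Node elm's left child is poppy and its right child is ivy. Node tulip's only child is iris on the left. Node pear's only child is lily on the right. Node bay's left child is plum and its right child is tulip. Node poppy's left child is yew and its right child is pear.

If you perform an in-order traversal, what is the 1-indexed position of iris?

In-order visits the left subtree, then the node, then the right subtree.
At sage: no left child.
Visit sage.
At sage: go right to elm.
  At elm: go left to poppy.
    At poppy: go left to yew.
      yew is a leaf — visit yew.
    Visit poppy.
    At poppy: go right to pear.
      At pear: no left child.
      Visit pear.
      At pear: go right to lily.
        At lily: no left child.
        Visit lily.
        At lily: go right to bay.
          At bay: go left to plum.
            plum is a leaf — visit plum.
          Visit bay.
          At bay: go right to tulip.
            At tulip: go left to iris.
              iris is a leaf — visit iris.
            Visit tulip.
            At tulip: no right child.
  Visit elm.
  At elm: go right to ivy.
    ivy is a leaf — visit ivy.
Full in-order sequence: sage, yew, poppy, pear, lily, plum, bay, iris, tulip, elm, ivy.

8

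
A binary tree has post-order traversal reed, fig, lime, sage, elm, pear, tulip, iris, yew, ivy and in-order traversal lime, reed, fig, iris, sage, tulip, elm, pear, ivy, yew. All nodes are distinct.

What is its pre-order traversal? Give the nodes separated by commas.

The last element of post-order is the root; it splits in-order into left and right subtrees.
Root ivy: left subtree has 8 nodes {lime, reed, fig, iris, sage, tulip, elm, pear}, right has 1 {yew}.
  Root iris: left subtree has 3 nodes {lime, reed, fig}, right has 4 {sage, tulip, elm, pear}.
    Root lime: left subtree has 0 nodes { }, right has 2 {reed, fig}.
      Root fig: left subtree has 1 node {reed}, right has 0 { }.
    Root tulip: left subtree has 1 node {sage}, right has 2 {elm, pear}.
      Root pear: left subtree has 1 node {elm}, right has 0 { }.

ivy, iris, lime, fig, reed, tulip, sage, pear, elm, yew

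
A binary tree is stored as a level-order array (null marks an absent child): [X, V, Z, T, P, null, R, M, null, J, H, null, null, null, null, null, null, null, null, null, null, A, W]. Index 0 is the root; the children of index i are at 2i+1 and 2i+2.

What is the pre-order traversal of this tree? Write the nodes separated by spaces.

Pre-order visits the node, then its left subtree, then its right subtree.
Visit X.
At X: go left to V.
  Visit V.
  At V: go left to T.
    Visit T.
    At T: go left to M.
      M is a leaf — visit M.
    At T: no right child.
  At V: go right to P.
    Visit P.
    At P: go left to J.
      J is a leaf — visit J.
    At P: go right to H.
      Visit H.
      At H: go left to A.
        A is a leaf — visit A.
      At H: go right to W.
        W is a leaf — visit W.
At X: go right to Z.
  Visit Z.
  At Z: no left child.
  At Z: go right to R.
    R is a leaf — visit R.

X V T M P J H A W Z R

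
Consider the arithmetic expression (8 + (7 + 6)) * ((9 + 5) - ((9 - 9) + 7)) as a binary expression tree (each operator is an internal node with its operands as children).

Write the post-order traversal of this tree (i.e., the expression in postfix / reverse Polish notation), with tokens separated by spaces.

8 7 6 + + 9 5 + 9 9 - 7 + - *

Post-order on an expression tree gives postfix notation: for each operator, emit left operand, right operand, then the operator.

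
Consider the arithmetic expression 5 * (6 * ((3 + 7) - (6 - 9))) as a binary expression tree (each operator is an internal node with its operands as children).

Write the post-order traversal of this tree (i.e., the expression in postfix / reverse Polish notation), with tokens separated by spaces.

Post-order on an expression tree gives postfix notation: for each operator, emit left operand, right operand, then the operator.

5 6 3 7 + 6 9 - - * *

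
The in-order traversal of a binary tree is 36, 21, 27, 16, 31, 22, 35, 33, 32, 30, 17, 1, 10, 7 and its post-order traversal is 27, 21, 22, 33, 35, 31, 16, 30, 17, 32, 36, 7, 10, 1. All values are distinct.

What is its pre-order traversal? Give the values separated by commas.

The last element of post-order is the root; it splits in-order into left and right subtrees.
Root 1: left subtree has 11 nodes {36, 21, 27, 16, 31, 22, 35, 33, 32, 30, 17}, right has 2 {10, 7}.
  Root 36: left subtree has 0 nodes { }, right has 10 {21, 27, 16, 31, 22, 35, 33, 32, 30, 17}.
    Root 32: left subtree has 7 nodes {21, 27, 16, 31, 22, 35, 33}, right has 2 {30, 17}.
      Root 16: left subtree has 2 nodes {21, 27}, right has 4 {31, 22, 35, 33}.
        Root 21: left subtree has 0 nodes { }, right has 1 {27}.
        Root 31: left subtree has 0 nodes { }, right has 3 {22, 35, 33}.
          Root 35: left subtree has 1 node {22}, right has 1 {33}.
      Root 17: left subtree has 1 node {30}, right has 0 { }.
  Root 10: left subtree has 0 nodes { }, right has 1 {7}.

1, 36, 32, 16, 21, 27, 31, 35, 22, 33, 17, 30, 10, 7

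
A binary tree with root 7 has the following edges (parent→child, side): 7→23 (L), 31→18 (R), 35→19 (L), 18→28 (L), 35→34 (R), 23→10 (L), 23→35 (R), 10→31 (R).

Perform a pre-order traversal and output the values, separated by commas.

7, 23, 10, 31, 18, 28, 35, 19, 34

Pre-order visits the node, then its left subtree, then its right subtree.
Visit 7.
At 7: go left to 23.
  Visit 23.
  At 23: go left to 10.
    Visit 10.
    At 10: no left child.
    At 10: go right to 31.
      Visit 31.
      At 31: no left child.
      At 31: go right to 18.
        Visit 18.
        At 18: go left to 28.
          28 is a leaf — visit 28.
        At 18: no right child.
  At 23: go right to 35.
    Visit 35.
    At 35: go left to 19.
      19 is a leaf — visit 19.
    At 35: go right to 34.
      34 is a leaf — visit 34.
At 7: no right child.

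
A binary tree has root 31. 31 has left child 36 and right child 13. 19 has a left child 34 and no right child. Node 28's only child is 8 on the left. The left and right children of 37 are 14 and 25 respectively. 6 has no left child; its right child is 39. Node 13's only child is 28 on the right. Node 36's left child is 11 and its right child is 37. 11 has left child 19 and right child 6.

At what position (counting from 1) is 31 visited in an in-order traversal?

10

In-order visits the left subtree, then the node, then the right subtree.
At 31: go left to 36.
  At 36: go left to 11.
    At 11: go left to 19.
      At 19: go left to 34.
        34 is a leaf — visit 34.
      Visit 19.
      At 19: no right child.
    Visit 11.
    At 11: go right to 6.
      At 6: no left child.
      Visit 6.
      At 6: go right to 39.
        39 is a leaf — visit 39.
  Visit 36.
  At 36: go right to 37.
    At 37: go left to 14.
      14 is a leaf — visit 14.
    Visit 37.
    At 37: go right to 25.
      25 is a leaf — visit 25.
Visit 31.
At 31: go right to 13.
  At 13: no left child.
  Visit 13.
  At 13: go right to 28.
    At 28: go left to 8.
      8 is a leaf — visit 8.
    Visit 28.
    At 28: no right child.
Full in-order sequence: 34, 19, 11, 6, 39, 36, 14, 37, 25, 31, 13, 8, 28.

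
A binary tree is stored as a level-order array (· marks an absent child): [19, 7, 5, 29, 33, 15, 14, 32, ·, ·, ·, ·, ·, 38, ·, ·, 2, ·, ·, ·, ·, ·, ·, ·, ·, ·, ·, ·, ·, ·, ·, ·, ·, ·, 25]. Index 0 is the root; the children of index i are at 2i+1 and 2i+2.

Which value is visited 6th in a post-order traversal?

7

Post-order visits the left subtree, then the right subtree, then the node.
At 19: go left to 7.
  At 7: go left to 29.
    At 29: go left to 32.
      At 32: no left child.
      At 32: go right to 2.
        At 2: no left child.
        At 2: go right to 25.
          25 is a leaf — visit 25.
        Visit 2.
      Visit 32.
    At 29: no right child.
    Visit 29.
  At 7: go right to 33.
    33 is a leaf — visit 33.
  Visit 7.
At 19: go right to 5.
  At 5: go left to 15.
    15 is a leaf — visit 15.
  At 5: go right to 14.
    At 14: go left to 38.
      38 is a leaf — visit 38.
    At 14: no right child.
    Visit 14.
  Visit 5.
Visit 19.
Full post-order sequence: 25, 2, 32, 29, 33, 7, 15, 38, 14, 5, 19.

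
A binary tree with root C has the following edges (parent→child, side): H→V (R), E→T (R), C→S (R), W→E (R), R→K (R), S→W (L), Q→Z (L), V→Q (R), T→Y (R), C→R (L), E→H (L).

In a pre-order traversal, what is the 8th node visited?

Pre-order visits the node, then its left subtree, then its right subtree.
Visit C.
At C: go left to R.
  Visit R.
  At R: no left child.
  At R: go right to K.
    K is a leaf — visit K.
At C: go right to S.
  Visit S.
  At S: go left to W.
    Visit W.
    At W: no left child.
    At W: go right to E.
      Visit E.
      At E: go left to H.
        Visit H.
        At H: no left child.
        At H: go right to V.
          Visit V.
          At V: no left child.
          At V: go right to Q.
            Visit Q.
            At Q: go left to Z.
              Z is a leaf — visit Z.
            At Q: no right child.
      At E: go right to T.
        Visit T.
        At T: no left child.
        At T: go right to Y.
          Y is a leaf — visit Y.
  At S: no right child.
Full pre-order sequence: C, R, K, S, W, E, H, V, Q, Z, T, Y.

V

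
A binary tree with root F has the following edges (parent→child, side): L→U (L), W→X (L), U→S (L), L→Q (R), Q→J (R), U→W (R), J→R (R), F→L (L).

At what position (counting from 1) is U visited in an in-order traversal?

In-order visits the left subtree, then the node, then the right subtree.
At F: go left to L.
  At L: go left to U.
    At U: go left to S.
      S is a leaf — visit S.
    Visit U.
    At U: go right to W.
      At W: go left to X.
        X is a leaf — visit X.
      Visit W.
      At W: no right child.
  Visit L.
  At L: go right to Q.
    At Q: no left child.
    Visit Q.
    At Q: go right to J.
      At J: no left child.
      Visit J.
      At J: go right to R.
        R is a leaf — visit R.
Visit F.
At F: no right child.
Full in-order sequence: S, U, X, W, L, Q, J, R, F.

2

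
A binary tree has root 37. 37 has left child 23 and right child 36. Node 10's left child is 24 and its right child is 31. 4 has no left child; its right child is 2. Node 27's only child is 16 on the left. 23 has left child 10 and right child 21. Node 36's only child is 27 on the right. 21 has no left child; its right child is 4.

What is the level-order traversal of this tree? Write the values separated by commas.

37, 23, 36, 10, 21, 27, 24, 31, 4, 16, 2

Level-order visits nodes level by level from the root, left to right within each level.
Level 0: 37
Level 1: 23, 36
Level 2: 10, 21, 27
Level 3: 24, 31, 4, 16
Level 4: 2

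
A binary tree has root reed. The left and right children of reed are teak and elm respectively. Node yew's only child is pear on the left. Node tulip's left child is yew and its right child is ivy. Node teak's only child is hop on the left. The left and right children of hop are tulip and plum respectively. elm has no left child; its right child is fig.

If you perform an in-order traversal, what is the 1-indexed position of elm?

9

In-order visits the left subtree, then the node, then the right subtree.
At reed: go left to teak.
  At teak: go left to hop.
    At hop: go left to tulip.
      At tulip: go left to yew.
        At yew: go left to pear.
          pear is a leaf — visit pear.
        Visit yew.
        At yew: no right child.
      Visit tulip.
      At tulip: go right to ivy.
        ivy is a leaf — visit ivy.
    Visit hop.
    At hop: go right to plum.
      plum is a leaf — visit plum.
  Visit teak.
  At teak: no right child.
Visit reed.
At reed: go right to elm.
  At elm: no left child.
  Visit elm.
  At elm: go right to fig.
    fig is a leaf — visit fig.
Full in-order sequence: pear, yew, tulip, ivy, hop, plum, teak, reed, elm, fig.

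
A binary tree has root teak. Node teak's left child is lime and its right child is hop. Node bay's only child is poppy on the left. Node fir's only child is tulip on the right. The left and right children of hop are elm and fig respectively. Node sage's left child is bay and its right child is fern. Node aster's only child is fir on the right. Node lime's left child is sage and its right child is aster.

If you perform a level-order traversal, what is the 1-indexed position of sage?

4

Level-order visits nodes level by level from the root, left to right within each level.
Level 0: teak
Level 1: lime, hop
Level 2: sage, aster, elm, fig
Level 3: bay, fern, fir
Level 4: poppy, tulip
Full level-order sequence: teak, lime, hop, sage, aster, elm, fig, bay, fern, fir, poppy, tulip.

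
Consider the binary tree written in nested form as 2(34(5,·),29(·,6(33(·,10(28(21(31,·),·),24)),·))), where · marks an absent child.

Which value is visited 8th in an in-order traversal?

28

In-order visits the left subtree, then the node, then the right subtree.
At 2: go left to 34.
  At 34: go left to 5.
    5 is a leaf — visit 5.
  Visit 34.
  At 34: no right child.
Visit 2.
At 2: go right to 29.
  At 29: no left child.
  Visit 29.
  At 29: go right to 6.
    At 6: go left to 33.
      At 33: no left child.
      Visit 33.
      At 33: go right to 10.
        At 10: go left to 28.
          At 28: go left to 21.
            At 21: go left to 31.
              31 is a leaf — visit 31.
            Visit 21.
            At 21: no right child.
          Visit 28.
          At 28: no right child.
        Visit 10.
        At 10: go right to 24.
          24 is a leaf — visit 24.
    Visit 6.
    At 6: no right child.
Full in-order sequence: 5, 34, 2, 29, 33, 31, 21, 28, 10, 24, 6.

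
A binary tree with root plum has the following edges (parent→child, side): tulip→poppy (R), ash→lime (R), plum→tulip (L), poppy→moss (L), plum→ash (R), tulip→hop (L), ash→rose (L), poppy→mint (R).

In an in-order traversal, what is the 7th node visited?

In-order visits the left subtree, then the node, then the right subtree.
At plum: go left to tulip.
  At tulip: go left to hop.
    hop is a leaf — visit hop.
  Visit tulip.
  At tulip: go right to poppy.
    At poppy: go left to moss.
      moss is a leaf — visit moss.
    Visit poppy.
    At poppy: go right to mint.
      mint is a leaf — visit mint.
Visit plum.
At plum: go right to ash.
  At ash: go left to rose.
    rose is a leaf — visit rose.
  Visit ash.
  At ash: go right to lime.
    lime is a leaf — visit lime.
Full in-order sequence: hop, tulip, moss, poppy, mint, plum, rose, ash, lime.

rose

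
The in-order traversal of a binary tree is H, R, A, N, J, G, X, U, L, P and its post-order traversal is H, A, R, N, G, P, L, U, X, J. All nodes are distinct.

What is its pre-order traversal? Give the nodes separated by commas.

J, N, R, H, A, X, G, U, L, P

The last element of post-order is the root; it splits in-order into left and right subtrees.
Root J: left subtree has 4 nodes {H, R, A, N}, right has 5 {G, X, U, L, P}.
  Root N: left subtree has 3 nodes {H, R, A}, right has 0 { }.
    Root R: left subtree has 1 node {H}, right has 1 {A}.
  Root X: left subtree has 1 node {G}, right has 3 {U, L, P}.
    Root U: left subtree has 0 nodes { }, right has 2 {L, P}.
      Root L: left subtree has 0 nodes { }, right has 1 {P}.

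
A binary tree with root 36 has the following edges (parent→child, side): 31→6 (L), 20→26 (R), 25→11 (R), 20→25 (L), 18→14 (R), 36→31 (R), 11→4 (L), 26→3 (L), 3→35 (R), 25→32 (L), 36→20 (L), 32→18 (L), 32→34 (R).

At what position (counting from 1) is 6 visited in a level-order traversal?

Level-order visits nodes level by level from the root, left to right within each level.
Level 0: 36
Level 1: 20, 31
Level 2: 25, 26, 6
Level 3: 32, 11, 3
Level 4: 18, 34, 4, 35
Level 5: 14
Full level-order sequence: 36, 20, 31, 25, 26, 6, 32, 11, 3, 18, 34, 4, 35, 14.

6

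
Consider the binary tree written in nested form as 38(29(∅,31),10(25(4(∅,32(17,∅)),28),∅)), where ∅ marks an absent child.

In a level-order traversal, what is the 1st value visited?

Level-order visits nodes level by level from the root, left to right within each level.
Level 0: 38
Level 1: 29, 10
Level 2: 31, 25
Level 3: 4, 28
Level 4: 32
Level 5: 17
Full level-order sequence: 38, 29, 10, 31, 25, 4, 28, 32, 17.

38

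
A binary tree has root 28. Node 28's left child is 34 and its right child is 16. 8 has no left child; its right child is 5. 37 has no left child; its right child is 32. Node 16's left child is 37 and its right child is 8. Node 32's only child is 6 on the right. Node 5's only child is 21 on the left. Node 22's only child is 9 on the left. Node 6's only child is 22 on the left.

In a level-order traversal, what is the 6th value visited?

Level-order visits nodes level by level from the root, left to right within each level.
Level 0: 28
Level 1: 34, 16
Level 2: 37, 8
Level 3: 32, 5
Level 4: 6, 21
Level 5: 22
Level 6: 9
Full level-order sequence: 28, 34, 16, 37, 8, 32, 5, 6, 21, 22, 9.

32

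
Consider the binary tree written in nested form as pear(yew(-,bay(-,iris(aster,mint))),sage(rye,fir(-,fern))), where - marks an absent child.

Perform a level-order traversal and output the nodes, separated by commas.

Level-order visits nodes level by level from the root, left to right within each level.
Level 0: pear
Level 1: yew, sage
Level 2: bay, rye, fir
Level 3: iris, fern
Level 4: aster, mint

pear, yew, sage, bay, rye, fir, iris, fern, aster, mint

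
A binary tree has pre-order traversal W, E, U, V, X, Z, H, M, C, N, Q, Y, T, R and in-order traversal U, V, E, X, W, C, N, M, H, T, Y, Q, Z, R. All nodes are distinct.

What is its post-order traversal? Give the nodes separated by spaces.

V U X E N C M T Y Q H R Z W

The first element of pre-order is the root; it splits in-order into left and right subtrees.
Root W: left subtree has 4 nodes {U, V, E, X}, right has 9 {C, N, M, H, T, Y, Q, Z, R}.
  Root E: left subtree has 2 nodes {U, V}, right has 1 {X}.
    Root U: left subtree has 0 nodes { }, right has 1 {V}.
  Root Z: left subtree has 7 nodes {C, N, M, H, T, Y, Q}, right has 1 {R}.
    Root H: left subtree has 3 nodes {C, N, M}, right has 3 {T, Y, Q}.
      Root M: left subtree has 2 nodes {C, N}, right has 0 { }.
        Root C: left subtree has 0 nodes { }, right has 1 {N}.
      Root Q: left subtree has 2 nodes {T, Y}, right has 0 { }.
        Root Y: left subtree has 1 node {T}, right has 0 { }.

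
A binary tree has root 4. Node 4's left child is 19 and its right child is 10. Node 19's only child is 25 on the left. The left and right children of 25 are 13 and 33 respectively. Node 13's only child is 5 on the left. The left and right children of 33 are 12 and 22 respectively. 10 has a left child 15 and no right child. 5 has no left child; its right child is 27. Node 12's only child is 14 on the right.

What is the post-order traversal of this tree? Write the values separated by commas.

Post-order visits the left subtree, then the right subtree, then the node.
At 4: go left to 19.
  At 19: go left to 25.
    At 25: go left to 13.
      At 13: go left to 5.
        At 5: no left child.
        At 5: go right to 27.
          27 is a leaf — visit 27.
        Visit 5.
      At 13: no right child.
      Visit 13.
    At 25: go right to 33.
      At 33: go left to 12.
        At 12: no left child.
        At 12: go right to 14.
          14 is a leaf — visit 14.
        Visit 12.
      At 33: go right to 22.
        22 is a leaf — visit 22.
      Visit 33.
    Visit 25.
  At 19: no right child.
  Visit 19.
At 4: go right to 10.
  At 10: go left to 15.
    15 is a leaf — visit 15.
  At 10: no right child.
  Visit 10.
Visit 4.

27, 5, 13, 14, 12, 22, 33, 25, 19, 15, 10, 4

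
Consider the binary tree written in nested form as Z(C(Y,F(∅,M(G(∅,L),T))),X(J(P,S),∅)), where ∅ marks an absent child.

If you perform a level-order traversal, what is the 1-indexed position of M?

7

Level-order visits nodes level by level from the root, left to right within each level.
Level 0: Z
Level 1: C, X
Level 2: Y, F, J
Level 3: M, P, S
Level 4: G, T
Level 5: L
Full level-order sequence: Z, C, X, Y, F, J, M, P, S, G, T, L.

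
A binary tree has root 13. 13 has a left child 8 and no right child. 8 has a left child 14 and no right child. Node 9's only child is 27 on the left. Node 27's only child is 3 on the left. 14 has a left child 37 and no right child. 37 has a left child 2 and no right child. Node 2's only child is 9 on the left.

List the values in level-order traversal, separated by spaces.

13 8 14 37 2 9 27 3

Level-order visits nodes level by level from the root, left to right within each level.
Level 0: 13
Level 1: 8
Level 2: 14
Level 3: 37
Level 4: 2
Level 5: 9
Level 6: 27
Level 7: 3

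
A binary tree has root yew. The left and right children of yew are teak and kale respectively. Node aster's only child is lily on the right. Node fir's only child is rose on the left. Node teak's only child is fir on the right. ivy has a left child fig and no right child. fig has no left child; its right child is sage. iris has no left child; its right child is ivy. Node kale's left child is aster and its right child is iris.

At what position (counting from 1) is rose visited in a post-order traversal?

Post-order visits the left subtree, then the right subtree, then the node.
At yew: go left to teak.
  At teak: no left child.
  At teak: go right to fir.
    At fir: go left to rose.
      rose is a leaf — visit rose.
    At fir: no right child.
    Visit fir.
  Visit teak.
At yew: go right to kale.
  At kale: go left to aster.
    At aster: no left child.
    At aster: go right to lily.
      lily is a leaf — visit lily.
    Visit aster.
  At kale: go right to iris.
    At iris: no left child.
    At iris: go right to ivy.
      At ivy: go left to fig.
        At fig: no left child.
        At fig: go right to sage.
          sage is a leaf — visit sage.
        Visit fig.
      At ivy: no right child.
      Visit ivy.
    Visit iris.
  Visit kale.
Visit yew.
Full post-order sequence: rose, fir, teak, lily, aster, sage, fig, ivy, iris, kale, yew.

1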